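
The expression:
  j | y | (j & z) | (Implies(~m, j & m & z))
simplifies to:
j | m | y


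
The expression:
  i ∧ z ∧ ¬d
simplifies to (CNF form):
i ∧ z ∧ ¬d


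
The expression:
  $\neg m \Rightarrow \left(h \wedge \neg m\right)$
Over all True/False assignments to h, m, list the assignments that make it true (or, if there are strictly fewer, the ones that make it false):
is false only for:
  h=False, m=False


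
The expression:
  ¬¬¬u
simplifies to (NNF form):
¬u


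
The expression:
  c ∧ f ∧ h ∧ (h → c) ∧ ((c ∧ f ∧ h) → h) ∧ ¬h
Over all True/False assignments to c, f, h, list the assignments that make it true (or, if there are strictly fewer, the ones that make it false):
is never true.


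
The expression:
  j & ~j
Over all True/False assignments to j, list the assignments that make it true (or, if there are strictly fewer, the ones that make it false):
is never true.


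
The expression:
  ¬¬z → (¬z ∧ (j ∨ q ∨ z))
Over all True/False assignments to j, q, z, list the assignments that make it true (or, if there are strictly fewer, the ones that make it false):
is true only for:
  j=False, q=False, z=False;
  j=False, q=True, z=False;
  j=True, q=False, z=False;
  j=True, q=True, z=False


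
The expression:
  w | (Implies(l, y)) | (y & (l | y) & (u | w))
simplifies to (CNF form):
w | y | ~l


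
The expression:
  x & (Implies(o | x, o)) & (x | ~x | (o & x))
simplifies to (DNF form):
o & x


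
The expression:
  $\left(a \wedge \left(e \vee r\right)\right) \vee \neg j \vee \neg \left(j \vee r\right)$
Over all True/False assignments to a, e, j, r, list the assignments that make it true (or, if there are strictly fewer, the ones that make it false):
is false only for:
  a=False, e=False, j=True, r=False;
  a=False, e=False, j=True, r=True;
  a=False, e=True, j=True, r=False;
  a=False, e=True, j=True, r=True;
  a=True, e=False, j=True, r=False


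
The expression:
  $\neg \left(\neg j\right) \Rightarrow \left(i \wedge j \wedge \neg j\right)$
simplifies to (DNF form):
$\neg j$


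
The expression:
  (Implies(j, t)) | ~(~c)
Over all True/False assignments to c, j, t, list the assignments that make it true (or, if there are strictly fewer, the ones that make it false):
is false only for:
  c=False, j=True, t=False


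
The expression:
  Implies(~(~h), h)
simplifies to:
True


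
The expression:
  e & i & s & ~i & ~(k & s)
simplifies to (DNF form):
False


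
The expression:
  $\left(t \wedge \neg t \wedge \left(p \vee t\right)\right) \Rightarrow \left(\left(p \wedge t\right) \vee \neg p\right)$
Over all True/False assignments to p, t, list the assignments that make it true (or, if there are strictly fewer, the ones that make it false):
is always true.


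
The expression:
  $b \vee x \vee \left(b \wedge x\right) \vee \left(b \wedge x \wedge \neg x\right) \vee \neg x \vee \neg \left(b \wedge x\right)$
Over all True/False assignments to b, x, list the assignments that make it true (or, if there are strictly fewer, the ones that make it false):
is always true.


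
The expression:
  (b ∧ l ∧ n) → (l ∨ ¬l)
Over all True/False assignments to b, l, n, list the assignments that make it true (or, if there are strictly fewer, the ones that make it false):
is always true.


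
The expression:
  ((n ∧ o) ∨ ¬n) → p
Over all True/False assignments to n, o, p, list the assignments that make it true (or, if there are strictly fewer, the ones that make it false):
is false only for:
  n=False, o=False, p=False;
  n=False, o=True, p=False;
  n=True, o=True, p=False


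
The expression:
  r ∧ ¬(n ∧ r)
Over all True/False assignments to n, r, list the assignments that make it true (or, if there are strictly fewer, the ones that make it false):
is true only for:
  n=False, r=True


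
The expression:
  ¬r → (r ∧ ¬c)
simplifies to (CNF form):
r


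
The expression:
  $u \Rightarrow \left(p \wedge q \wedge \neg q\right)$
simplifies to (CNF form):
$\neg u$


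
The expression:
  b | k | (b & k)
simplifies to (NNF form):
b | k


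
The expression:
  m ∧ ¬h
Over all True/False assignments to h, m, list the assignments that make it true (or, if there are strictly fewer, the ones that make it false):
is true only for:
  h=False, m=True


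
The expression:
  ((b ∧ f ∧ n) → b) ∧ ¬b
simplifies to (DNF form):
¬b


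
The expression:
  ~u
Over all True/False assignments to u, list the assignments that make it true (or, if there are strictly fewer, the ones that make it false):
is true only for:
  u=False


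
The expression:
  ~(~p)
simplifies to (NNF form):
p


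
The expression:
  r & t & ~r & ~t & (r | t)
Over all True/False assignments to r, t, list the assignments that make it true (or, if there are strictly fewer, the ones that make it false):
is never true.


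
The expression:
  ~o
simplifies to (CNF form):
~o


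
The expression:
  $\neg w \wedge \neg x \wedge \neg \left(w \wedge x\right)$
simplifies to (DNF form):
$\neg w \wedge \neg x$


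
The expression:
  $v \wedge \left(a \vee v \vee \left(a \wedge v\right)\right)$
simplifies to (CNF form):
$v$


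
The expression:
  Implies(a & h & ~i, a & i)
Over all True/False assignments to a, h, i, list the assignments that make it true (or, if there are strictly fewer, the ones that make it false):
is false only for:
  a=True, h=True, i=False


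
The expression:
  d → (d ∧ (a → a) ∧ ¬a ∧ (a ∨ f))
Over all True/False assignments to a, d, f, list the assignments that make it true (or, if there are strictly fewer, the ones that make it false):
is false only for:
  a=False, d=True, f=False;
  a=True, d=True, f=False;
  a=True, d=True, f=True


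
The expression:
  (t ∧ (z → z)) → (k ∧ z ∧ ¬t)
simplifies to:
¬t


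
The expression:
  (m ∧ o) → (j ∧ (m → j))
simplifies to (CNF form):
j ∨ ¬m ∨ ¬o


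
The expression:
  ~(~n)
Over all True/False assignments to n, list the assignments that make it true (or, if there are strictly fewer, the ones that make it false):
is true only for:
  n=True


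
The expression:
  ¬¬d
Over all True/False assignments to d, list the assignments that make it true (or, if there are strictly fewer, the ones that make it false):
is true only for:
  d=True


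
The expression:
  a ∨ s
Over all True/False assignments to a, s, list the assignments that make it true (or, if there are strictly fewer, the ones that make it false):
is false only for:
  a=False, s=False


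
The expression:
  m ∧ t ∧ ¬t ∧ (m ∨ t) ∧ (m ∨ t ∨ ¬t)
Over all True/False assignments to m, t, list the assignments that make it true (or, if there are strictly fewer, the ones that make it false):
is never true.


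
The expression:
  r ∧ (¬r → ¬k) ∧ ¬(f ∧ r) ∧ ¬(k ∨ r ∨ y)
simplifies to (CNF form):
False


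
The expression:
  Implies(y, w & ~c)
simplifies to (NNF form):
~y | (w & ~c)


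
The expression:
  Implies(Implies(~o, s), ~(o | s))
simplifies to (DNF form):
~o & ~s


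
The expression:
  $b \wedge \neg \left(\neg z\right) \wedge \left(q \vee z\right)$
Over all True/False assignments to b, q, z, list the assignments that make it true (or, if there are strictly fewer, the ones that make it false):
is true only for:
  b=True, q=False, z=True;
  b=True, q=True, z=True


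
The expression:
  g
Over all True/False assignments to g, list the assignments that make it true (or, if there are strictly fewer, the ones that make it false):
is true only for:
  g=True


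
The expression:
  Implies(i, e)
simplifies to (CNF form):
e | ~i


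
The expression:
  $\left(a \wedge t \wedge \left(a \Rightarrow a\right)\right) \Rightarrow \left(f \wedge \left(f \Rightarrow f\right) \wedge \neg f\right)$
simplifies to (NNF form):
$\neg a \vee \neg t$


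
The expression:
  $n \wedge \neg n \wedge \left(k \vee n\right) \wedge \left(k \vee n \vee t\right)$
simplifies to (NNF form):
$\text{False}$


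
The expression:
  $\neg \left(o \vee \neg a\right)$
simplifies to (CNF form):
$a \wedge \neg o$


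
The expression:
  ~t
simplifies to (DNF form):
~t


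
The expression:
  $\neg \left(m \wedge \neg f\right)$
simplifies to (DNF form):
$f \vee \neg m$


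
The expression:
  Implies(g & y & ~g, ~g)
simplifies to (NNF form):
True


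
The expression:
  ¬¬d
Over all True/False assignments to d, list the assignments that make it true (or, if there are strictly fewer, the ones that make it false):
is true only for:
  d=True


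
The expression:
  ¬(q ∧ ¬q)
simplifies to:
True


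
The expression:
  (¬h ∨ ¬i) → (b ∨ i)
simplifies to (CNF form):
b ∨ i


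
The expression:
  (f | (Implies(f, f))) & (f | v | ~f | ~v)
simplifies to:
True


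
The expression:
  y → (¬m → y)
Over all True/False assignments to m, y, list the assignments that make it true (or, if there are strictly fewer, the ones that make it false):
is always true.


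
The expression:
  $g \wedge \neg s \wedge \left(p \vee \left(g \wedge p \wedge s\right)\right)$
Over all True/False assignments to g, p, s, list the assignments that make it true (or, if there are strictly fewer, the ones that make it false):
is true only for:
  g=True, p=True, s=False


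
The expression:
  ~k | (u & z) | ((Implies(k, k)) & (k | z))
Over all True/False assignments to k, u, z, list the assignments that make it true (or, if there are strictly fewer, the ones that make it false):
is always true.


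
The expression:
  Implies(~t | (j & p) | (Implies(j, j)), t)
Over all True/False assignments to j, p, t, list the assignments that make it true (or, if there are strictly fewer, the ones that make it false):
is true only for:
  j=False, p=False, t=True;
  j=False, p=True, t=True;
  j=True, p=False, t=True;
  j=True, p=True, t=True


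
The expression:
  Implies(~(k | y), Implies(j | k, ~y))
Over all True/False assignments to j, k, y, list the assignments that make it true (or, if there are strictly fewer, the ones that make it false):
is always true.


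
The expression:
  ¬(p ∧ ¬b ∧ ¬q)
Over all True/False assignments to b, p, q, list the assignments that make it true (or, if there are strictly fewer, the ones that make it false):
is false only for:
  b=False, p=True, q=False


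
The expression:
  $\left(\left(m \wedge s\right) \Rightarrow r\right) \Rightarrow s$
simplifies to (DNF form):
$s$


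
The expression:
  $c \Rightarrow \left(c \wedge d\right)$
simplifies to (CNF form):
$d \vee \neg c$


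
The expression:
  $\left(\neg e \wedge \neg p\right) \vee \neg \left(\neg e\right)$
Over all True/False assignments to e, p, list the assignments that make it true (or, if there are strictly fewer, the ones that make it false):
is false only for:
  e=False, p=True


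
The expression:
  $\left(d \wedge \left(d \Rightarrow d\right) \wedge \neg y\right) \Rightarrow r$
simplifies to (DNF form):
$r \vee y \vee \neg d$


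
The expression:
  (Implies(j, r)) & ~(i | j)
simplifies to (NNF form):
~i & ~j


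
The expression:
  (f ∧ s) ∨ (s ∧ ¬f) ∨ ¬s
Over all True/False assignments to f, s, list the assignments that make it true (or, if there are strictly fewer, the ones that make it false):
is always true.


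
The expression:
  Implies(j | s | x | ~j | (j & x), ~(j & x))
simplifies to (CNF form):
~j | ~x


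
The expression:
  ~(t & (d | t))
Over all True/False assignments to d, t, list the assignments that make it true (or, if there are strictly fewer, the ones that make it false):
is true only for:
  d=False, t=False;
  d=True, t=False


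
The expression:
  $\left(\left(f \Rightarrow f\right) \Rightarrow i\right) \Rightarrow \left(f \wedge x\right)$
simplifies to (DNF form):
$\left(f \wedge x\right) \vee \neg i$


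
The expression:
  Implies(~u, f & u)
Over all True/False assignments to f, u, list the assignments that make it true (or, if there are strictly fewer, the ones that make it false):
is true only for:
  f=False, u=True;
  f=True, u=True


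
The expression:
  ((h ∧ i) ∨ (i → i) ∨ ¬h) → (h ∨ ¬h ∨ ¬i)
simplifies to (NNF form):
True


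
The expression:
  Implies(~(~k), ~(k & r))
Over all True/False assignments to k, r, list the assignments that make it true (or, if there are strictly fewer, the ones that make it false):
is false only for:
  k=True, r=True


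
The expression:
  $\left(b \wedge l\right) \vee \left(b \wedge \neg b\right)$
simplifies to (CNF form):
$b \wedge l$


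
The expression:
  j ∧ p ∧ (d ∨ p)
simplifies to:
j ∧ p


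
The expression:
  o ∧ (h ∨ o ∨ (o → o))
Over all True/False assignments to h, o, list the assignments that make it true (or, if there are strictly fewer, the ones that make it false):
is true only for:
  h=False, o=True;
  h=True, o=True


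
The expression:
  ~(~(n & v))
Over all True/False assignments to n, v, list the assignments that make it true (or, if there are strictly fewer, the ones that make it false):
is true only for:
  n=True, v=True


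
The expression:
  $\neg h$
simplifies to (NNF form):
$\neg h$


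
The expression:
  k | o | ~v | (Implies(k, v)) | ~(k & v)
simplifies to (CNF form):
True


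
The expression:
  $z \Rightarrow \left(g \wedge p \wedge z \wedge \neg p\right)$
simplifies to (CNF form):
$\neg z$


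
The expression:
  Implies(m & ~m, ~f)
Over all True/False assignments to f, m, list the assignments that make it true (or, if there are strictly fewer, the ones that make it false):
is always true.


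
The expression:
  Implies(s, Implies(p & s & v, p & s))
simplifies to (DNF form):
True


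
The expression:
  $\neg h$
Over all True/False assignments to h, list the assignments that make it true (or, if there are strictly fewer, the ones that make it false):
is true only for:
  h=False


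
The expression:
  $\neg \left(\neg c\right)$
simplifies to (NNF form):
$c$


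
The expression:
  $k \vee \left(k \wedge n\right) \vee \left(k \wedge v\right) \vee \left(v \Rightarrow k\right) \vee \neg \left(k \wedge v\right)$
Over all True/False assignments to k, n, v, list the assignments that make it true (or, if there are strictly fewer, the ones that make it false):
is always true.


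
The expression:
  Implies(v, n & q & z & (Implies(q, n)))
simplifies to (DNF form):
~v | (n & q & z)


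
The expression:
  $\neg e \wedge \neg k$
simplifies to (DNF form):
$\neg e \wedge \neg k$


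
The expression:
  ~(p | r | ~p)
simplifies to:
False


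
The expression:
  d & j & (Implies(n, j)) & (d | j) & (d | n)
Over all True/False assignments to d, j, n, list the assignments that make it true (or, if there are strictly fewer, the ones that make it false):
is true only for:
  d=True, j=True, n=False;
  d=True, j=True, n=True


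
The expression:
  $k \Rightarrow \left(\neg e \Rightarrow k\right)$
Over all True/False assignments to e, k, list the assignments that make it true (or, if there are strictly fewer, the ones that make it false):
is always true.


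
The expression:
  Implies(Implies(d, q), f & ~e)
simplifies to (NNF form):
(d & ~q) | (f & ~e)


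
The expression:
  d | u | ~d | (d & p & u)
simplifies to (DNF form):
True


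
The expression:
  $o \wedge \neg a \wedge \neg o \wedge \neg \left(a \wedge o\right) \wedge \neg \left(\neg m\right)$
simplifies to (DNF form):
$\text{False}$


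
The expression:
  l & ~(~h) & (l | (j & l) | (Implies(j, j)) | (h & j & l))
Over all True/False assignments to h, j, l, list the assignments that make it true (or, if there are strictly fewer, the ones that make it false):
is true only for:
  h=True, j=False, l=True;
  h=True, j=True, l=True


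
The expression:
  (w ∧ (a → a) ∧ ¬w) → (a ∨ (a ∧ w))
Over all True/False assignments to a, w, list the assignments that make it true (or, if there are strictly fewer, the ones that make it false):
is always true.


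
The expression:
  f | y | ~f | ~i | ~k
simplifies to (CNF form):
True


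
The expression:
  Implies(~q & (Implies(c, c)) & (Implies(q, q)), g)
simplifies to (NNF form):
g | q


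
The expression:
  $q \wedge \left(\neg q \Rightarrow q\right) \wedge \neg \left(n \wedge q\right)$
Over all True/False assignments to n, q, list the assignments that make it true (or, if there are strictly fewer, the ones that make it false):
is true only for:
  n=False, q=True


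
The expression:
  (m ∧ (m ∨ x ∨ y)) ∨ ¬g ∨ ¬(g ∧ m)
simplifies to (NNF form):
True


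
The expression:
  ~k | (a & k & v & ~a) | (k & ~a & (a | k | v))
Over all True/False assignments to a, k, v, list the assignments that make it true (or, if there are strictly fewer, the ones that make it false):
is false only for:
  a=True, k=True, v=False;
  a=True, k=True, v=True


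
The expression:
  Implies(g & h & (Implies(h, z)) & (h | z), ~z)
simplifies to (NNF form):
~g | ~h | ~z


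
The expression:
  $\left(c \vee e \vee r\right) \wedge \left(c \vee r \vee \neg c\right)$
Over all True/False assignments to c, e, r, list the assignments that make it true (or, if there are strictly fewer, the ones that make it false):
is false only for:
  c=False, e=False, r=False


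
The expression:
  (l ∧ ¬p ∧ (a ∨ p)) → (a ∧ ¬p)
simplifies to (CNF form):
True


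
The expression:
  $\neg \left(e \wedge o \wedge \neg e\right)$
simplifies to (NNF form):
$\text{True}$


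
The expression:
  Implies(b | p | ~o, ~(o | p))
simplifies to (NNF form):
~p & (~b | ~o)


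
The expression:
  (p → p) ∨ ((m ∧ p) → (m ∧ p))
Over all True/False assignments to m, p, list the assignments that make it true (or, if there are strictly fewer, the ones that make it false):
is always true.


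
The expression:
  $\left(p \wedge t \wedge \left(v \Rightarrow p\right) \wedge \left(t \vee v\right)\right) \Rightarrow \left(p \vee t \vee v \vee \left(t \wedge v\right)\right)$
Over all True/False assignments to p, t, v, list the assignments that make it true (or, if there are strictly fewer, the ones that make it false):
is always true.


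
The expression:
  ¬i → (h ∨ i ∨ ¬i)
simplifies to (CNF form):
True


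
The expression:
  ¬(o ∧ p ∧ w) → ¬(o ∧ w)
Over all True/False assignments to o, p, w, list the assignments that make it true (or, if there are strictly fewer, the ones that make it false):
is false only for:
  o=True, p=False, w=True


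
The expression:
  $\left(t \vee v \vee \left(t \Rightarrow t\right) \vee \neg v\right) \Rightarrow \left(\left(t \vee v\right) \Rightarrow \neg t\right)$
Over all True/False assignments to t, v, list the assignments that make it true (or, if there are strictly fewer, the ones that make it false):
is true only for:
  t=False, v=False;
  t=False, v=True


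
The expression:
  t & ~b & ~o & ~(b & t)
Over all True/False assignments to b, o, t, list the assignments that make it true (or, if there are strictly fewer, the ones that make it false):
is true only for:
  b=False, o=False, t=True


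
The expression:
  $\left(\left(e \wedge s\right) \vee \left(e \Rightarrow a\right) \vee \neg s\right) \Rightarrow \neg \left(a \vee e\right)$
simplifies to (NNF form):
$\neg a \wedge \neg e$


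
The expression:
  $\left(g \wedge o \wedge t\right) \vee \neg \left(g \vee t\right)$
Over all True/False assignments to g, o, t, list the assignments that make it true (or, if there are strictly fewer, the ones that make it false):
is true only for:
  g=False, o=False, t=False;
  g=False, o=True, t=False;
  g=True, o=True, t=True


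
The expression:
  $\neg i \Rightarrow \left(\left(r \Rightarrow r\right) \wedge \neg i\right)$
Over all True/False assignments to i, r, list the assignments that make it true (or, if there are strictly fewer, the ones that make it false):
is always true.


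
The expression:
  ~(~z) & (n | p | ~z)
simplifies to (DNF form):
(n & z) | (p & z)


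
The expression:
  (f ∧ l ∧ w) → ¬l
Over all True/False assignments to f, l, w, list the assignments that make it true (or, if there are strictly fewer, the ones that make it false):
is false only for:
  f=True, l=True, w=True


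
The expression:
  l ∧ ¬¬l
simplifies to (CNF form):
l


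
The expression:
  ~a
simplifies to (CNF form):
~a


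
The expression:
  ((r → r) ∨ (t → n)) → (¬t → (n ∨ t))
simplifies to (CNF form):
n ∨ t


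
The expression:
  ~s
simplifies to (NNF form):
~s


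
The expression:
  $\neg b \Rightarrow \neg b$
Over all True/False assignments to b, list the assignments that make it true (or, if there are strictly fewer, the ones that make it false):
is always true.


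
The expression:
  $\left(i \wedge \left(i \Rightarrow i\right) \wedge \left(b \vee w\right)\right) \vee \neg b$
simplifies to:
$i \vee \neg b$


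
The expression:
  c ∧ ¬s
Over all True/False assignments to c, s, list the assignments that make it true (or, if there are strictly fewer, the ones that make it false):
is true only for:
  c=True, s=False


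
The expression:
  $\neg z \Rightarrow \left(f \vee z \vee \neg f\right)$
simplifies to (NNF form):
$\text{True}$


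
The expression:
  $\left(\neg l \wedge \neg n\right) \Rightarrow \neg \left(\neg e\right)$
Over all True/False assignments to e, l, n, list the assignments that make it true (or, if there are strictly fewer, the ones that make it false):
is false only for:
  e=False, l=False, n=False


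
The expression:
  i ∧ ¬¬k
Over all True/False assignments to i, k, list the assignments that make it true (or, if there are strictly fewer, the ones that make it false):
is true only for:
  i=True, k=True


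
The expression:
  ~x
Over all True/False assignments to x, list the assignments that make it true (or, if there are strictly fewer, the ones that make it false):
is true only for:
  x=False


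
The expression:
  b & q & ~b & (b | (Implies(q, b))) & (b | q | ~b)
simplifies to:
False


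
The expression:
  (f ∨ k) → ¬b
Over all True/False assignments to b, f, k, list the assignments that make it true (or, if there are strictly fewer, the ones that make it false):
is false only for:
  b=True, f=False, k=True;
  b=True, f=True, k=False;
  b=True, f=True, k=True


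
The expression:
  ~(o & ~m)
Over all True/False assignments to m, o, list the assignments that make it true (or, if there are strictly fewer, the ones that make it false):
is false only for:
  m=False, o=True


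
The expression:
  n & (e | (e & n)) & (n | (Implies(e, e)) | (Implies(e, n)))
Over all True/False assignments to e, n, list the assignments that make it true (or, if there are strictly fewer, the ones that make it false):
is true only for:
  e=True, n=True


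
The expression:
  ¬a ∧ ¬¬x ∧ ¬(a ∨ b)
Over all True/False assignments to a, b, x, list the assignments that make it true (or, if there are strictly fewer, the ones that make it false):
is true only for:
  a=False, b=False, x=True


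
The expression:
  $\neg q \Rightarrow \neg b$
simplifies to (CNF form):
$q \vee \neg b$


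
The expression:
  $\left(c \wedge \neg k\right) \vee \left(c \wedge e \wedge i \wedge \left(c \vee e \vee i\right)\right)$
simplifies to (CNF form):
$c \wedge \left(e \vee \neg k\right) \wedge \left(i \vee \neg k\right)$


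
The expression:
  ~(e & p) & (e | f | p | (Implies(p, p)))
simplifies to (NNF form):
~e | ~p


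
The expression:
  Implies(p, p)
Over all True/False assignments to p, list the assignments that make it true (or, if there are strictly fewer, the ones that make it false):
is always true.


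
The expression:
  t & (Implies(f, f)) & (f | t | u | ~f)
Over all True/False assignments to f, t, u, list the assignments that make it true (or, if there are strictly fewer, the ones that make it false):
is true only for:
  f=False, t=True, u=False;
  f=False, t=True, u=True;
  f=True, t=True, u=False;
  f=True, t=True, u=True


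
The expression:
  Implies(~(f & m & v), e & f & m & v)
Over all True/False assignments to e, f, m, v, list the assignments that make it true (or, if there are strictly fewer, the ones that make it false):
is true only for:
  e=False, f=True, m=True, v=True;
  e=True, f=True, m=True, v=True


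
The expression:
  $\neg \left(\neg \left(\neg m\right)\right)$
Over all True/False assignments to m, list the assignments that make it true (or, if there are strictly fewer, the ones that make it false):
is true only for:
  m=False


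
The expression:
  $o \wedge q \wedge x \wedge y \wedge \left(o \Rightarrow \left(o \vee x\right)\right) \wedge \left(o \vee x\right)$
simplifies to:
$o \wedge q \wedge x \wedge y$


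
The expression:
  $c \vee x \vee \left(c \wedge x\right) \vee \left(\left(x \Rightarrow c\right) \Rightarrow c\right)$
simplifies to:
$c \vee x$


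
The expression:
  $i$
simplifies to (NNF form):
$i$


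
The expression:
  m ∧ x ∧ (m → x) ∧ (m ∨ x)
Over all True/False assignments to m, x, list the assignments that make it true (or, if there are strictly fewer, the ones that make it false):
is true only for:
  m=True, x=True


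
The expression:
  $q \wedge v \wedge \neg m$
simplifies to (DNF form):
$q \wedge v \wedge \neg m$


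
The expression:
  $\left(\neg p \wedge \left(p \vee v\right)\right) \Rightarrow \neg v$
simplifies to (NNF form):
$p \vee \neg v$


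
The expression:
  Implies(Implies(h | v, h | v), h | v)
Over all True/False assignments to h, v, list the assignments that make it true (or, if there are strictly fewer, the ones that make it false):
is false only for:
  h=False, v=False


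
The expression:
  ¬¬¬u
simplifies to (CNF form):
¬u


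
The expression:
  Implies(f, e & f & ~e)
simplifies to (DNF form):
~f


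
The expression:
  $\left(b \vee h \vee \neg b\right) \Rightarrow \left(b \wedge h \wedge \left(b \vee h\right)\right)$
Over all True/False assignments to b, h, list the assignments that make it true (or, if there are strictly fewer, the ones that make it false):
is true only for:
  b=True, h=True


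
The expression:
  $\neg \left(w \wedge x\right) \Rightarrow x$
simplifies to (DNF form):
$x$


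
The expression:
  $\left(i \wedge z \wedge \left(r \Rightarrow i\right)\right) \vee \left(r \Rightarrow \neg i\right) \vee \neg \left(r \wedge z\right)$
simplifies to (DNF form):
$\text{True}$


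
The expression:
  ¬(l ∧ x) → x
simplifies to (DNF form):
x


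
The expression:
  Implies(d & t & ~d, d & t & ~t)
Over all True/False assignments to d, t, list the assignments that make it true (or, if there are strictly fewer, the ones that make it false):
is always true.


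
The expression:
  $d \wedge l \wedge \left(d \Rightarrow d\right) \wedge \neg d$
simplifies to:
$\text{False}$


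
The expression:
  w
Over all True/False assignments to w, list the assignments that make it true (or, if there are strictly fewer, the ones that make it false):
is true only for:
  w=True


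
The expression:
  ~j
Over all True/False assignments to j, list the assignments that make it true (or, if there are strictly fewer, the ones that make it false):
is true only for:
  j=False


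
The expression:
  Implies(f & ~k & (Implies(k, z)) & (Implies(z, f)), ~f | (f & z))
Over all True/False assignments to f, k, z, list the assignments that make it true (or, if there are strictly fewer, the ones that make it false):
is false only for:
  f=True, k=False, z=False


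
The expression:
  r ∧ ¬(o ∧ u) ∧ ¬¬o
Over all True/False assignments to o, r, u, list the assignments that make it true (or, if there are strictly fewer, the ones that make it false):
is true only for:
  o=True, r=True, u=False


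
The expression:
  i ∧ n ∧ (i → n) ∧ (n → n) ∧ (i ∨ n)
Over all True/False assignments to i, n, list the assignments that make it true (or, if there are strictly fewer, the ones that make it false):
is true only for:
  i=True, n=True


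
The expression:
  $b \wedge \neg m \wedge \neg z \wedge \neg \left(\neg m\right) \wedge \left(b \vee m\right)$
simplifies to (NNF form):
$\text{False}$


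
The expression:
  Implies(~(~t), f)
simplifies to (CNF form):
f | ~t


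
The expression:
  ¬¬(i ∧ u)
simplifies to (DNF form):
i ∧ u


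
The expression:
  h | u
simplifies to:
h | u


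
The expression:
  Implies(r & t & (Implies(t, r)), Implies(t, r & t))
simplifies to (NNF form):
True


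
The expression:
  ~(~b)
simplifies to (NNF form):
b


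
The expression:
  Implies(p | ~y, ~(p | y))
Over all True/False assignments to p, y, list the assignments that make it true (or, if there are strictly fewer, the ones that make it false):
is true only for:
  p=False, y=False;
  p=False, y=True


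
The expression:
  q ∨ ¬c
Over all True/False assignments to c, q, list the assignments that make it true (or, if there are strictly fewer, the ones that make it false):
is false only for:
  c=True, q=False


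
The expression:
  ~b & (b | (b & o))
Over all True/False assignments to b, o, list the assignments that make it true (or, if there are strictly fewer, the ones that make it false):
is never true.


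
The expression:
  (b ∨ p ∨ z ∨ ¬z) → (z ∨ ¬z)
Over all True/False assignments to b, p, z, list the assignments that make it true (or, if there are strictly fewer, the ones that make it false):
is always true.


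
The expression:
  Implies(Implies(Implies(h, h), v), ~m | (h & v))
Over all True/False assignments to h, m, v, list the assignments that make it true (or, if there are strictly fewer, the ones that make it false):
is false only for:
  h=False, m=True, v=True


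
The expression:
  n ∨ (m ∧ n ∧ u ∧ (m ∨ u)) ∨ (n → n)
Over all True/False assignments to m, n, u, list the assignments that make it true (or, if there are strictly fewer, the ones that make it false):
is always true.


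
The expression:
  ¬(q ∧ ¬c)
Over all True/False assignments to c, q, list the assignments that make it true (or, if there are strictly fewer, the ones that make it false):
is false only for:
  c=False, q=True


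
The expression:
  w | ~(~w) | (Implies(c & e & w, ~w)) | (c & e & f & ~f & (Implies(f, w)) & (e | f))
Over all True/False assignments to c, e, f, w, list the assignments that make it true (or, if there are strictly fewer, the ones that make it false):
is always true.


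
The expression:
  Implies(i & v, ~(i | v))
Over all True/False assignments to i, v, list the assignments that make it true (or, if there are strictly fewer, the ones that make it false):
is false only for:
  i=True, v=True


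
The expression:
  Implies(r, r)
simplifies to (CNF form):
True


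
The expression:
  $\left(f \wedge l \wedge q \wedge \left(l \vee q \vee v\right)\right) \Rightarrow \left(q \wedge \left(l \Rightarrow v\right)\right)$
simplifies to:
$v \vee \neg f \vee \neg l \vee \neg q$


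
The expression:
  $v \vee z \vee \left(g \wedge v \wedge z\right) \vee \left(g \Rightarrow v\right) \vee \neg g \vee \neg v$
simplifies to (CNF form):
$\text{True}$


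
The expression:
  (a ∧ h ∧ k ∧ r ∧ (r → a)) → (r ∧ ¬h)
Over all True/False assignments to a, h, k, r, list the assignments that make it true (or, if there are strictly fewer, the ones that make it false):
is false only for:
  a=True, h=True, k=True, r=True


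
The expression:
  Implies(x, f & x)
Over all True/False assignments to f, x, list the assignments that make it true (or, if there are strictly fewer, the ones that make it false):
is false only for:
  f=False, x=True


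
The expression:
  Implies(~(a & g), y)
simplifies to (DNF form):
y | (a & g)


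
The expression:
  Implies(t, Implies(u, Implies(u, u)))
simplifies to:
True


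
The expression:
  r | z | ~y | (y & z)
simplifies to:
r | z | ~y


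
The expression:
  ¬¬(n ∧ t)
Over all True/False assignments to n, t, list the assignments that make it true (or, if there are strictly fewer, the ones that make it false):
is true only for:
  n=True, t=True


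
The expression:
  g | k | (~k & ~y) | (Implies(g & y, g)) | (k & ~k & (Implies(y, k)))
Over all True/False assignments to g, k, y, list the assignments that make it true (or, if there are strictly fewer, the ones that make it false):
is always true.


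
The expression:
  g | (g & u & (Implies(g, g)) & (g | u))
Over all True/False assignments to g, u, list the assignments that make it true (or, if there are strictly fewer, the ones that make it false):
is true only for:
  g=True, u=False;
  g=True, u=True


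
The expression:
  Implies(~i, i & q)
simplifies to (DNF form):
i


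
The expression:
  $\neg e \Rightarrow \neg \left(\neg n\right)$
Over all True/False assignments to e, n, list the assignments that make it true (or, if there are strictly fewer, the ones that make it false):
is false only for:
  e=False, n=False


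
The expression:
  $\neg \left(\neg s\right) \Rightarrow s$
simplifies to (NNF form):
$\text{True}$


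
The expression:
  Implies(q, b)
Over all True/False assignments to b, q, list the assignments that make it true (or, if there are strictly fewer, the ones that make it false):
is false only for:
  b=False, q=True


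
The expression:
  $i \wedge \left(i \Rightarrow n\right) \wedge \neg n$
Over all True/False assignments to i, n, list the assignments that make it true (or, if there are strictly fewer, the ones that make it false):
is never true.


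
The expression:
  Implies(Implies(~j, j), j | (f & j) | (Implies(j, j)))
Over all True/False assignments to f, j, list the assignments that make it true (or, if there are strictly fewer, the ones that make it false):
is always true.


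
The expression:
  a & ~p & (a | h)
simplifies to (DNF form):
a & ~p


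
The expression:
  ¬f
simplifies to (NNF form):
¬f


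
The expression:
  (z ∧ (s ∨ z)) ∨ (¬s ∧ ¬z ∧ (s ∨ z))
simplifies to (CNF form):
z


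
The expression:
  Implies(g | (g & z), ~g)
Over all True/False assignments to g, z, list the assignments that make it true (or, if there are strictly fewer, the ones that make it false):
is true only for:
  g=False, z=False;
  g=False, z=True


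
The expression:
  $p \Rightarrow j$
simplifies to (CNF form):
$j \vee \neg p$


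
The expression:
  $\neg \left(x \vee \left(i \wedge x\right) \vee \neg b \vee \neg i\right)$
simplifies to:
$b \wedge i \wedge \neg x$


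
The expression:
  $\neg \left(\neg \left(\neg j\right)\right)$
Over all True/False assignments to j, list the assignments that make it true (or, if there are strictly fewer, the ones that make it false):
is true only for:
  j=False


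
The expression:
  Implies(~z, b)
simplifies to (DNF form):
b | z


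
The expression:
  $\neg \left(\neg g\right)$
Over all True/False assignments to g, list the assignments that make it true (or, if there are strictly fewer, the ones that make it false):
is true only for:
  g=True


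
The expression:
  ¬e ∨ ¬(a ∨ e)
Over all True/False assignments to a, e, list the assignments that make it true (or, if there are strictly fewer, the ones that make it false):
is true only for:
  a=False, e=False;
  a=True, e=False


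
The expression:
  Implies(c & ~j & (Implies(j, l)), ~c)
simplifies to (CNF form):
j | ~c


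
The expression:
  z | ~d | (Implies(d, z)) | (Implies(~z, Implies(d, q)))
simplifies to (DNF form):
q | z | ~d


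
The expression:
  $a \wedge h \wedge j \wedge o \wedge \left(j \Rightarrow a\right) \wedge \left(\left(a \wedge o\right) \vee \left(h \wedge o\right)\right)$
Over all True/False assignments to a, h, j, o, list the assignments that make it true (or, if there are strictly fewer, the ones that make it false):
is true only for:
  a=True, h=True, j=True, o=True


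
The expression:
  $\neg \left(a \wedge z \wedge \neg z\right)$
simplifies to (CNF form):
$\text{True}$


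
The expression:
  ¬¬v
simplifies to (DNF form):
v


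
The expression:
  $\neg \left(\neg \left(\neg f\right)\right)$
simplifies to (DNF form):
$\neg f$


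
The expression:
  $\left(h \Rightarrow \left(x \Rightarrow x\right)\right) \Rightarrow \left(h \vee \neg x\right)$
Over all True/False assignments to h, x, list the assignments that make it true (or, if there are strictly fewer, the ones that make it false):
is false only for:
  h=False, x=True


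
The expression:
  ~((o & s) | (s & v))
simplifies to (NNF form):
~s | (~o & ~v)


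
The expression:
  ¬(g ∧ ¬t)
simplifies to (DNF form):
t ∨ ¬g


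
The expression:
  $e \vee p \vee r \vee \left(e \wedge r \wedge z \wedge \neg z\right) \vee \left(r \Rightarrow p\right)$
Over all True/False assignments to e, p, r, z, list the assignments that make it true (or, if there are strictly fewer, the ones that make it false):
is always true.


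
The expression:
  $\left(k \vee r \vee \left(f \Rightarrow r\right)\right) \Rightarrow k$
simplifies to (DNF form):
$k \vee \left(f \wedge \neg r\right)$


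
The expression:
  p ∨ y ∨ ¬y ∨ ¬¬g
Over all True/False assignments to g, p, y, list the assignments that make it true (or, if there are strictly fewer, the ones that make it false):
is always true.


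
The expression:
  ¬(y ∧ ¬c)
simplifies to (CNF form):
c ∨ ¬y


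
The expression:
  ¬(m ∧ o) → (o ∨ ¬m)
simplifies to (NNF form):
o ∨ ¬m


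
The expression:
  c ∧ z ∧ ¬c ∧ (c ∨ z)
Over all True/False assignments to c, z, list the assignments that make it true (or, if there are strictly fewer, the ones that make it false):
is never true.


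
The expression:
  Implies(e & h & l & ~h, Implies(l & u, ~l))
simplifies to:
True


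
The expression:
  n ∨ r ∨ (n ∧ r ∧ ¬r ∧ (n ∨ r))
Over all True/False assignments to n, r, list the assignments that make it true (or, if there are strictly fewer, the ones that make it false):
is false only for:
  n=False, r=False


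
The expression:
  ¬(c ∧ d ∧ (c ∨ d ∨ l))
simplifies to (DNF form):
¬c ∨ ¬d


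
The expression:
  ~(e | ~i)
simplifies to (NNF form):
i & ~e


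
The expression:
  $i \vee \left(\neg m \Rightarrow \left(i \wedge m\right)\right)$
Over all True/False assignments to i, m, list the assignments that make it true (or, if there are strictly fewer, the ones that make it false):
is false only for:
  i=False, m=False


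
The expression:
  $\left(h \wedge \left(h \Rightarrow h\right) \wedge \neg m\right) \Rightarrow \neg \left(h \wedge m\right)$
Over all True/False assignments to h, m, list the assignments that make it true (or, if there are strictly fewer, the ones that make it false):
is always true.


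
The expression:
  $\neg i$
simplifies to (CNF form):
$\neg i$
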